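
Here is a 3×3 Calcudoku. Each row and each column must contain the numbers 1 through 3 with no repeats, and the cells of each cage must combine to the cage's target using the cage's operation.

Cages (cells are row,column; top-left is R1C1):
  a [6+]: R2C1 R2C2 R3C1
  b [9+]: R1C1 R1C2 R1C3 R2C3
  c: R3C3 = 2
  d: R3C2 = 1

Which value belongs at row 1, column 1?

Cage b has sum 9, so R2C3 = 3.
Cage d is a single given cell, leaving R3C2 = 1.
Cage c is a single given cell, which forces R3C3 = 2.
Column 3 already has 2, which forces R1C3 = 1.
Cage a needs sum 6, leaving R2C1 = 1.
Column 2 already has 1; hence R2C2 = 2.
2 is placed in row 3; hence R3C1 = 3.
Column 1 already has 3, so R1C1 = 2.
Column 2 now contains 2; hence R1C2 = 3.
Filled in: 2 3 1 / 1 2 3 / 3 1 2.

2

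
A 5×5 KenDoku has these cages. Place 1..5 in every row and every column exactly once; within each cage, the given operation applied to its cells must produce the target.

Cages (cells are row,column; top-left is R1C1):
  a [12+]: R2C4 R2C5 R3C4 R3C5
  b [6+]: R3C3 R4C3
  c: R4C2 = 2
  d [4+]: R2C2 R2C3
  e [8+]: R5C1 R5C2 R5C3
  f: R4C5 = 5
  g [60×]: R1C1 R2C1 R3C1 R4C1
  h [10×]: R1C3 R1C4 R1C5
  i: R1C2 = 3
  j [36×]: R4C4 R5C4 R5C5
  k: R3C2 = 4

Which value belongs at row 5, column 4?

I is a freebie, so R1C2 = 3.
Column 2 already has 3; hence R2C2 = 1.
1 is placed in row 2, leaving R2C3 = 3.
K is a freebie, leaving R3C2 = 4.
C is a freebie, which forces R4C2 = 2.
The 3 cells of cage j must have product 36; hence R4C4 = 3.
Cage f is given, so R4C5 = 5.
2 is placed in column 2; hence R5C2 = 5.
Cage j needs product 36, which forces R5C4 = 4.
Cage j needs product 36, which forces R5C5 = 3.
Cage a needs sum 12; hence R2C5 = 4.
Cage g needs product 60, so R3C1 = 3.
4 is placed in row 2, so R2C1 = 5.
5 is placed in row 2, which forces R2C4 = 2.
Cage a needs sum 12, so R3C4 = 5.
Cage a needs sum 12, which forces R3C5 = 1.
Cage h has product 10; hence R1C3 = 5.
Column 4 already has 5, leaving R1C4 = 1.
Column 5 already has 1; hence R1C5 = 2.
5 is placed in row 3, so R3C3 = 2.
Cage b's pair has sum 6, which forces R4C3 = 4.
2 is placed in column 3, so R5C3 = 1.
Row 1 now contains 1, leaving R1C1 = 4.
Row 4 already has 4, leaving R4C1 = 1.
Row 5 already has 1, leaving R5C1 = 2.
Filled in: 4 3 5 1 2 / 5 1 3 2 4 / 3 4 2 5 1 / 1 2 4 3 5 / 2 5 1 4 3.

4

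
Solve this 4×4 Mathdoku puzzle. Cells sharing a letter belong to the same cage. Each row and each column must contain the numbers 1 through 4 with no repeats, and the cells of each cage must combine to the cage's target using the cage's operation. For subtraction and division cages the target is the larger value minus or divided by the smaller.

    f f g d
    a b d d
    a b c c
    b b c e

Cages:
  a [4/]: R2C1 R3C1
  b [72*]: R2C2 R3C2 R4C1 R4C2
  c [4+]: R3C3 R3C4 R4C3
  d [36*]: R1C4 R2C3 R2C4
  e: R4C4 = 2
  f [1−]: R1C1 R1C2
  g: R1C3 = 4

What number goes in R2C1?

1

Cage g is given, so R1C3 = 4.
Cage d needs product 36, which forces R1C4 = 3.
Cage d needs product 36; hence R2C3 = 3.
The 3 cells of cage d must have product 36; hence R2C4 = 4.
Cage c needs sum 4, so R3C3 = 2.
The 3 cells of cage c must have sum 4, so R3C4 = 1.
Cage b has product 72; hence R4C1 = 3.
Cage c needs sum 4, so R4C3 = 1.
E is a freebie, so R4C4 = 2.
Row 2 now contains 4; hence R2C1 = 1.
Row 2 now contains 4, which forces R2C2 = 2.
Row 3 already has 1; hence R3C1 = 4.
Cage b has product 72, leaving R3C2 = 3.
2 is placed in row 4, which forces R4C2 = 4.
Column 1 now contains 1, so R1C1 = 2.
2 is placed in column 2, leaving R1C2 = 1.
The full grid is 2 1 4 3 / 1 2 3 4 / 4 3 2 1 / 3 4 1 2.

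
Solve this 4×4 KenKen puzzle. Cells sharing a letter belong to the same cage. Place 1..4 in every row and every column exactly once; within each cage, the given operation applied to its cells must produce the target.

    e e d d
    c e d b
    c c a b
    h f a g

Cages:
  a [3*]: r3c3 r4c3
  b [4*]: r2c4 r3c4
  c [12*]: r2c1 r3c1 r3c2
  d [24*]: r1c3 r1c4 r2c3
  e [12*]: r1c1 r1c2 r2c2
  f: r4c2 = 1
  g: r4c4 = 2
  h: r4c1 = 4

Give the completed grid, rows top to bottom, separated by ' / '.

Cage h is a single given cell, which forces r4c1 = 4.
Cage f is a single given cell, which forces r4c2 = 1.
Row 4 now contains 1, which forces r4c3 = 3.
Cage g is a single given cell, which forces r4c4 = 2.
Cage d needs product 24; hence r1c4 = 3.
Column 3 already has 3, which forces r3c3 = 1.
1 is placed in row 3, which forces r3c4 = 4.
The 3 cells of cage e must have product 12, leaving r1c1 = 1.
Row 1 already has 3, so r1c2 = 4.
Row 1 already has 4, which forces r1c3 = 2.
Cage c has product 12, which forces r2c1 = 2.
The 3 cells of cage e must have product 12, which forces r2c2 = 3.
Column 3 already has 2; hence r2c3 = 4.
Column 4 already has 4, which forces r2c4 = 1.
1 is placed in row 3, which forces r3c1 = 3.
4 is placed in row 3, so r3c2 = 2.

1 4 2 3 / 2 3 4 1 / 3 2 1 4 / 4 1 3 2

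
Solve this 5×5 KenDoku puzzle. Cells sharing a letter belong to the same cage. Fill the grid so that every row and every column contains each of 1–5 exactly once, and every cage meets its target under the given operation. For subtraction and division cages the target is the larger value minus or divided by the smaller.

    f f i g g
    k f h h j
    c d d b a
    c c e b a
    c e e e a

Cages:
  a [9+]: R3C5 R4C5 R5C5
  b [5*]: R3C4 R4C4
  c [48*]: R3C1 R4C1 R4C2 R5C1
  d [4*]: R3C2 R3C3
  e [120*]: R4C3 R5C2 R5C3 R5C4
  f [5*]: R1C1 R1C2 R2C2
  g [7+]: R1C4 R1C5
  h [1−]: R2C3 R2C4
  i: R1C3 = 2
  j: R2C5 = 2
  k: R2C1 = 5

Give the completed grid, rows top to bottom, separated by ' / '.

1 5 2 3 4 / 5 1 3 4 2 / 2 4 1 5 3 / 3 2 4 1 5 / 4 3 5 2 1

Cage f needs product 5; hence R1C1 = 1.
Cage f needs product 5, which forces R1C2 = 5.
Cage i is given, leaving R1C3 = 2.
K is a freebie, leaving R2C1 = 5.
The 3 cells of cage f must have product 5, which forces R2C2 = 1.
J is a freebie, leaving R2C5 = 2.
1 is placed in column 2, which forces R3C2 = 4.
Row 3 already has 4, leaving R3C3 = 1.
Row 3 already has 1, so R3C4 = 5.
5 is placed in row 3, so R3C5 = 3.
Column 2 now contains 4, so R4C2 = 2.
Column 4 already has 5, leaving R4C4 = 1.
Column 2 already has 2, so R5C2 = 3.
The two cells of cage g must have sum 7, which forces R1C4 = 3.
Column 5 now contains 3; hence R1C5 = 4.
3 is placed in column 4, which forces R2C4 = 4.
Row 3 now contains 3, which forces R3C1 = 2.
Cage c needs product 48, leaving R4C1 = 3.
The 3 cells of cage a must have sum 9, so R4C5 = 5.
Cage c has product 48, so R5C1 = 4.
Row 5 already has 4, leaving R5C3 = 5.
The 4 cells of cage e must have product 120, leaving R5C4 = 2.
The 3 cells of cage a must have sum 9, leaving R5C5 = 1.
4 is placed in row 2; hence R2C3 = 3.
5 is placed in row 4, so R4C3 = 4.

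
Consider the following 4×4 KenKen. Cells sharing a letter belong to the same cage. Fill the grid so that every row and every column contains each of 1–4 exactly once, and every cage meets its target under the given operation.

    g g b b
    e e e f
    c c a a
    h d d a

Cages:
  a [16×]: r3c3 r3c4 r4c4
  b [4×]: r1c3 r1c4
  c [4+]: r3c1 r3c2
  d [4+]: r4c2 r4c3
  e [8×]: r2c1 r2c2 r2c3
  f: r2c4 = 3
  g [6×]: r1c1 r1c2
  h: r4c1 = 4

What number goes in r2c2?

4

F is a freebie, which forces r2c4 = 3.
Cage h is a single given cell, which forces r4c1 = 4.
Row 4 already has 4, which forces r4c4 = 2.
Cage a has product 16, leaving r3c3 = 2.
Cage a has product 16, which forces r3c4 = 4.
The two cells of cage b must have product 4, which forces r1c3 = 4.
Column 4 already has 4, which forces r1c4 = 1.
4 is placed in column 3, which forces r2c3 = 1.
1 is placed in column 3, so r4c3 = 3.
1 is placed in row 2, so r2c1 = 2.
Cage e has product 8, leaving r2c2 = 4.
Row 4 now contains 3, which forces r4c2 = 1.
Column 1 already has 2, so r1c1 = 3.
Cage g needs two cells with product 6; hence r1c2 = 2.
Cage c's pair has sum 4, leaving r3c1 = 1.
Column 2 already has 1, which forces r3c2 = 3.
Completed grid: 3 2 4 1 / 2 4 1 3 / 1 3 2 4 / 4 1 3 2.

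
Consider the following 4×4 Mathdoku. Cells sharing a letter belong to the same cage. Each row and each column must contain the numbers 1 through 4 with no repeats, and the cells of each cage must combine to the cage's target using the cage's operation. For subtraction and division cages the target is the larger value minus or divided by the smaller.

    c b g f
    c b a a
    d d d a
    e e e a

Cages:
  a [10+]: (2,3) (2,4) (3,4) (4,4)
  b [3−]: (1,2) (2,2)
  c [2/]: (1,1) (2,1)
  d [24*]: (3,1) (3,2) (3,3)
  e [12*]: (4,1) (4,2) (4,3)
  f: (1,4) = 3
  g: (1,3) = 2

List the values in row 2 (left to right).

Cage g is given; hence (1,3) = 2.
F is a freebie, so (1,4) = 3.
The two cells of cage c must have quotient 2, which forces (2,1) = 2.
Cage a has sum 10, leaving (2,3) = 3.
Column 3 now contains 3; hence (3,3) = 4.
4 is placed in column 3, which forces (4,3) = 1.
Row 3 already has 4, leaving (3,1) = 3.
Cage d needs product 24; hence (3,2) = 2.
Row 3 already has 2; hence (3,4) = 1.
Column 1 now contains 3, which forces (4,1) = 4.
Row 4 already has 4, leaving (4,2) = 3.
Row 4 already has 4, so (4,4) = 2.
Column 1 now contains 4, leaving (1,1) = 1.
1 is placed in row 1, leaving (1,2) = 4.
4 is placed in column 2; hence (2,2) = 1.
Column 4 now contains 1, which forces (2,4) = 4.
Completed grid: 1 4 2 3 / 2 1 3 4 / 3 2 4 1 / 4 3 1 2.

2 1 3 4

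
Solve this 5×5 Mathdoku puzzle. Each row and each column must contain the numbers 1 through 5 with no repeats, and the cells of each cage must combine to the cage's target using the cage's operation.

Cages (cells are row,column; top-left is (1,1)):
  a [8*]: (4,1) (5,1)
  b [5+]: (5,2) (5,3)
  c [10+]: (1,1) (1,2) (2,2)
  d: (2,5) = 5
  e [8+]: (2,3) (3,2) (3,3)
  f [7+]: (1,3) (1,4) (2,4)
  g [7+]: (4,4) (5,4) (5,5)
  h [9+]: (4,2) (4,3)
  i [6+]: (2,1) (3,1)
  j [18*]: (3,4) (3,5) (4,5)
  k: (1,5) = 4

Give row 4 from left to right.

K is a freebie, which forces (1,5) = 4.
Cage d is a single given cell; hence (2,5) = 5.
Cage j needs product 18, which forces (3,4) = 3.
The 3 cells of cage j must have product 18, leaving (3,5) = 2.
Cage j needs product 18, which forces (4,5) = 3.
Column 5 now contains 3, so (5,5) = 1.
In row 4, 1 can only go at (4,4), so (4,4) = 1.
Cage f needs sum 7, which forces (1,3) = 1.
Cage f needs sum 7; hence (1,4) = 2.
1 is placed in column 4; hence (2,4) = 4.
The 3 cells of cage g must have sum 7, so (5,4) = 5.
Cage c has sum 10, which forces (2,2) = 2.
2 is placed in row 2; hence (2,3) = 3.
Cage e has sum 8; hence (3,2) = 1.
2 is placed in column 2, so (5,2) = 3.
Column 3 already has 3; hence (5,3) = 2.
Cage c needs sum 10, leaving (1,1) = 3.
3 is placed in column 2; hence (1,2) = 5.
2 is placed in row 2, which forces (2,1) = 1.
Cage i's pair has sum 6, leaving (3,1) = 5.
Cage e needs sum 8; hence (3,3) = 4.
Cage a's pair has product 8; hence (4,1) = 2.
Column 2 now contains 5, which forces (4,2) = 4.
Column 3 already has 4, so (4,3) = 5.
Row 5 now contains 2, which forces (5,1) = 4.
The full grid is 3 5 1 2 4 / 1 2 3 4 5 / 5 1 4 3 2 / 2 4 5 1 3 / 4 3 2 5 1.

2 4 5 1 3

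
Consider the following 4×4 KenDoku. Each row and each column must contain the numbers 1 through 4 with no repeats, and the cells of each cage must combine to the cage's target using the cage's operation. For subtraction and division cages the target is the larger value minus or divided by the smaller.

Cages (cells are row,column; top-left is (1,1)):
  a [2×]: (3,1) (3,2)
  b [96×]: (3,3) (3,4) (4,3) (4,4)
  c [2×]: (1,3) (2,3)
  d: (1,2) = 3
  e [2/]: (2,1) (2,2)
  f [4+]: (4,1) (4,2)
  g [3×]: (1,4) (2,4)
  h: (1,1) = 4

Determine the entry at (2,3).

Cage h is given; hence (1,1) = 4.
D is a freebie, which forces (1,2) = 3.
3 is placed in row 1, leaving (1,4) = 1.
1 is placed in column 4, so (2,4) = 3.
Column 2 now contains 3; hence (4,2) = 1.
1 is placed in row 1, so (1,3) = 2.
The two cells of cage c must have product 2, which forces (2,3) = 1.
Cage a's pair has product 2; hence (3,1) = 1.
Column 2 already has 1, which forces (3,2) = 2.
2 is placed in row 3; hence (3,4) = 4.
1 is placed in row 4, so (4,1) = 3.
Row 4 now contains 3; hence (4,3) = 4.
Column 4 already has 4, leaving (4,4) = 2.
Row 2 now contains 1, leaving (2,1) = 2.
Column 2 already has 2, so (2,2) = 4.
4 is placed in row 3; hence (3,3) = 3.
Completed grid: 4 3 2 1 / 2 4 1 3 / 1 2 3 4 / 3 1 4 2.

1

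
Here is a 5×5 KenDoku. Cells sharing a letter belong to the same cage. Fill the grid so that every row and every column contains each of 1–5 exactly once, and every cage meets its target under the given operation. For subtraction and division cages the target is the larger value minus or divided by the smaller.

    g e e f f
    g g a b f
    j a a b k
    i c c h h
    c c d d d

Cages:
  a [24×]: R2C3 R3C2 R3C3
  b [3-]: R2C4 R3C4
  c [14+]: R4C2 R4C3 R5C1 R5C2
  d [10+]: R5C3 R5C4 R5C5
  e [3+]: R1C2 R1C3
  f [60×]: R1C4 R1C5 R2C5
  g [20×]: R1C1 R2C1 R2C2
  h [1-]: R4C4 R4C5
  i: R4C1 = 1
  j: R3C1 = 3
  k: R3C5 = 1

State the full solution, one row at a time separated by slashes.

5 2 1 4 3 / 4 1 3 2 5 / 3 4 2 5 1 / 1 5 4 3 2 / 2 3 5 1 4

Cage j is given, which forces R3C1 = 3.
K is a freebie, which forces R3C5 = 1.
I is a freebie, leaving R4C1 = 1.
Cage a needs product 24, so R2C3 = 3.
In row 3, 5 can only go at R3C4, so R3C4 = 5.
Cage b's pair has difference 3, so R2C4 = 2.
Row 2 now contains 2; hence R2C2 = 1.
1 is placed in column 2, leaving R1C2 = 2.
Cage e's pair has sum 3; hence R1C3 = 1.
2 is placed in column 2, so R3C2 = 4.
Row 3 now contains 4, so R3C3 = 2.
Cage c has sum 14, so R4C3 = 4.
4 is placed in row 4, which forces R4C4 = 3.
The 4 cells of cage c must have sum 14, which forces R5C1 = 2.
Column 3 now contains 4; hence R5C3 = 5.
Column 4 already has 3, so R5C4 = 1.
5 is placed in row 5, which forces R5C5 = 4.
Column 4 already has 3, leaving R1C4 = 4.
Cage f needs product 60, leaving R1C5 = 3.
Column 5 already has 4, which forces R2C5 = 5.
3 is placed in row 4; hence R4C2 = 5.
Cage h needs two cells with difference 1; hence R4C5 = 2.
5 is placed in row 5, which forces R5C2 = 3.
4 is placed in row 1, so R1C1 = 5.
Row 2 already has 5, leaving R2C1 = 4.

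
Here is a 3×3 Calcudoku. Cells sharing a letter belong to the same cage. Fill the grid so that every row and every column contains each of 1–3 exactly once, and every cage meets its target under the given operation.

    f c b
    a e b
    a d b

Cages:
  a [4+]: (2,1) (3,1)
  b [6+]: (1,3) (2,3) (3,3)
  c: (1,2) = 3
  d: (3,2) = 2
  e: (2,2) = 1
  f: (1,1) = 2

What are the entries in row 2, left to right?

Cage f is given; hence (1,1) = 2.
Cage c is a single given cell; hence (1,2) = 3.
Row 1 now contains 3, leaving (1,3) = 1.
Cage e is given, leaving (2,2) = 1.
D is a freebie, leaving (3,2) = 2.
Row 3 now contains 2, so (3,3) = 3.
1 is placed in row 2; hence (2,1) = 3.
Column 3 already has 3, leaving (2,3) = 2.
Row 3 now contains 3, which forces (3,1) = 1.
Completed grid: 2 3 1 / 3 1 2 / 1 2 3.

3 1 2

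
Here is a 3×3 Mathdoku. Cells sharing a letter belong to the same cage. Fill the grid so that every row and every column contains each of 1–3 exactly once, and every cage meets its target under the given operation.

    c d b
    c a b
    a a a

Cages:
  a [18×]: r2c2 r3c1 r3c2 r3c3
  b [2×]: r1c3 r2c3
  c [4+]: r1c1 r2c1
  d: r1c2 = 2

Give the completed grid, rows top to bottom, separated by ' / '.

D is a freebie; hence r1c2 = 2.
Row 1 already has 2, so r1c3 = 1.
Cage a has product 18; hence r2c2 = 3.
Column 3 now contains 1, so r2c3 = 2.
Column 2 now contains 2, so r3c2 = 1.
Column 3 now contains 2, leaving r3c3 = 3.
Row 1 already has 1; hence r1c1 = 3.
3 is placed in row 2; hence r2c1 = 1.
Row 3 already has 3; hence r3c1 = 2.

3 2 1 / 1 3 2 / 2 1 3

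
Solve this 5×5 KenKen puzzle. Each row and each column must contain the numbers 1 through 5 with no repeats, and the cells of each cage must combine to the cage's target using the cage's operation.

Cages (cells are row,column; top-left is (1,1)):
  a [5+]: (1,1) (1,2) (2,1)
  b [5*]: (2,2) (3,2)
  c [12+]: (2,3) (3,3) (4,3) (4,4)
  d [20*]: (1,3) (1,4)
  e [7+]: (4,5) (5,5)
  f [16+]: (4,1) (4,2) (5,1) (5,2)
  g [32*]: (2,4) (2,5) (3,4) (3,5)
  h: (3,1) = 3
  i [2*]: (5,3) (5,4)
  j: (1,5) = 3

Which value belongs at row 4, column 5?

Cage j is a single given cell, leaving (1,5) = 3.
H is a freebie, which forces (3,1) = 3.
3 is placed in row 1, so (1,1) = 1.
The 3 cells of cage a must have sum 5, leaving (1,2) = 2.
Cage a has sum 5; hence (2,1) = 2.
The only place for 3 in row 2 is (2,3).
In row 2, 5 can only go at (2,2), so (2,2) = 5.
Column 2 already has 5, so (3,2) = 1.
Row 3 needs a 5, and only (3,3) is open for it.
5 is placed in column 3, which forces (1,3) = 4.
Cage d's pair has product 20; hence (1,4) = 5.
Cage c has sum 12, so (4,3) = 1.
Cage c needs sum 12, which forces (4,4) = 3.
Column 3 now contains 1; hence (5,3) = 2.
Row 5 now contains 2, so (5,4) = 1.
Row 5 now contains 2, leaving (5,5) = 5.
Column 4 already has 1, so (2,4) = 4.
The 4 cells of cage g must have product 32, so (2,5) = 1.
The 4 cells of cage g must have product 32, so (3,4) = 2.
Cage g needs product 32; hence (3,5) = 4.
Cage f needs sum 16, which forces (4,1) = 5.
3 is placed in row 4, leaving (4,2) = 4.
Column 5 now contains 5, so (4,5) = 2.
Row 5 already has 5, leaving (5,1) = 4.
Cage f has sum 16, leaving (5,2) = 3.
Filled in: 1 2 4 5 3 / 2 5 3 4 1 / 3 1 5 2 4 / 5 4 1 3 2 / 4 3 2 1 5.

2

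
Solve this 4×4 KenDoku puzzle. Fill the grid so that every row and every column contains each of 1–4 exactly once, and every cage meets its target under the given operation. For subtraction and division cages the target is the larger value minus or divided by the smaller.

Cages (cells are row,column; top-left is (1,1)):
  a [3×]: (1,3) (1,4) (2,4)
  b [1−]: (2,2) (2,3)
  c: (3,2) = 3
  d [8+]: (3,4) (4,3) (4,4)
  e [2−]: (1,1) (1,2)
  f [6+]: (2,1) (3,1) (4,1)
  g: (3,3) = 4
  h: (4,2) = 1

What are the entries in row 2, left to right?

2 4 3 1

Cage a has product 3; hence (1,3) = 1.
Cage a has product 3; hence (1,4) = 3.
Cage a needs product 3, so (2,4) = 1.
Cage c is a single given cell, leaving (3,2) = 3.
Cage g is given, so (3,3) = 4.
4 is placed in row 3, leaving (3,4) = 2.
Cage h is a single given cell, which forces (4,2) = 1.
Column 4 already has 2, leaving (4,4) = 4.
The two cells of cage b must have difference 1; hence (2,3) = 3.
2 is placed in row 3, leaving (3,1) = 1.
Cage d needs sum 8, so (4,3) = 2.
Row 2 now contains 3, so (2,1) = 2.
Row 2 now contains 2, so (2,2) = 4.
Row 4 already has 2, so (4,1) = 3.
Column 1 already has 2; hence (1,1) = 4.
Column 2 already has 4, which forces (1,2) = 2.
The full grid is 4 2 1 3 / 2 4 3 1 / 1 3 4 2 / 3 1 2 4.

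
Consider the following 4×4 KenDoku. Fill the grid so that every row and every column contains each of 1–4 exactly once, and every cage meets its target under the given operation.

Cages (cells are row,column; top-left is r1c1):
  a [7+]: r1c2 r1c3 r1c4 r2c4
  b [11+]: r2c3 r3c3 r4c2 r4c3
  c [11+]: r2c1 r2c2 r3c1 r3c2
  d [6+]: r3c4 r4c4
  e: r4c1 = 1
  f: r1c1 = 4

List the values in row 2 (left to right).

2 4 3 1

Cage f is a single given cell, leaving r1c1 = 4.
Cage a has sum 7; hence r2c4 = 1.
Cage e is given, so r4c1 = 1.
The only place for 1 in row 3 is r3c3.
Cage a has sum 7, leaving r1c2 = 1.
In row 3, 3 can only go at r3c1, so r3c1 = 3.
Column 1 already has 3, leaving r2c1 = 2.
Cage c has sum 11, so r2c2 = 4.
Row 2 now contains 4; hence r2c3 = 3.
The 4 cells of cage c must have sum 11, which forces r3c2 = 2.
Row 3 now contains 2, which forces r3c4 = 4.
Column 2 already has 4; hence r4c2 = 3.
4 is placed in column 4, so r4c4 = 2.
3 is placed in column 3, so r1c3 = 2.
2 is placed in column 4, which forces r1c4 = 3.
Row 4 now contains 2, so r4c3 = 4.
Filled in: 4 1 2 3 / 2 4 3 1 / 3 2 1 4 / 1 3 4 2.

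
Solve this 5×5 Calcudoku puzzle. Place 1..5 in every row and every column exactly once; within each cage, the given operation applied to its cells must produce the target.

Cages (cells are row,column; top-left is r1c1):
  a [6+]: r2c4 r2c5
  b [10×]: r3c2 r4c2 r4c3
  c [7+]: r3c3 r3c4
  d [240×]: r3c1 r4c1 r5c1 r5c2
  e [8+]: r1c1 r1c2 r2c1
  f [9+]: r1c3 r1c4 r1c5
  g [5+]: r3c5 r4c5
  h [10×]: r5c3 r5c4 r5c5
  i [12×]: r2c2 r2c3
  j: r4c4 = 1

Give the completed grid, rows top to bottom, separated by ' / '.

J is a freebie; hence r4c4 = 1.
Cage d has product 240, so r5c2 = 4.
Column 2 already has 4, which forces r2c2 = 3.
Cage i's pair has product 12, leaving r2c3 = 4.
The 3 cells of cage b must have product 10; hence r3c2 = 1.
The two cells of cage a must have sum 6, which forces r2c4 = 5.
Cage a's pair has sum 6, leaving r2c5 = 1.
Column 4 already has 5, which forces r5c4 = 2.
Row 5 already has 2, so r5c5 = 5.
1 is placed in row 2; hence r2c1 = 2.
Cage c's pair has sum 7, so r3c3 = 3.
Column 4 already has 2; hence r3c4 = 4.
3 is placed in row 3; hence r3c5 = 2.
2 is placed in column 5, leaving r4c5 = 3.
Row 5 already has 5, which forces r5c1 = 3.
Row 5 already has 5, so r5c3 = 1.
3 is placed in column 3, leaving r1c3 = 2.
4 is placed in column 4, leaving r1c4 = 3.
3 is placed in column 5, leaving r1c5 = 4.
4 is placed in row 3, so r3c1 = 5.
The 4 cells of cage d must have product 240; hence r4c1 = 4.
2 is placed in column 3; hence r4c3 = 5.
Row 1 now contains 4, so r1c1 = 1.
Row 1 already has 2; hence r1c2 = 5.
Row 4 now contains 5, leaving r4c2 = 2.

1 5 2 3 4 / 2 3 4 5 1 / 5 1 3 4 2 / 4 2 5 1 3 / 3 4 1 2 5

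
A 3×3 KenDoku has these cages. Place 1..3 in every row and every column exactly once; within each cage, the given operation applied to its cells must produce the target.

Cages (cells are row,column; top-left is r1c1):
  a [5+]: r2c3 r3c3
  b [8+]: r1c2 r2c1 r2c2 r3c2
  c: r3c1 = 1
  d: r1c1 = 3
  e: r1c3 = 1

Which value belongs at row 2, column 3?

3

Cage d is a single given cell; hence r1c1 = 3.
Cage e is a single given cell; hence r1c3 = 1.
Cage b needs sum 8, which forces r2c1 = 2.
Row 2 now contains 2, leaving r2c3 = 3.
Cage c is given, so r3c1 = 1.
Column 3 now contains 3; hence r3c3 = 2.
1 is placed in row 1, so r1c2 = 2.
Row 2 already has 3; hence r2c2 = 1.
Row 3 now contains 2, leaving r3c2 = 3.
The full grid is 3 2 1 / 2 1 3 / 1 3 2.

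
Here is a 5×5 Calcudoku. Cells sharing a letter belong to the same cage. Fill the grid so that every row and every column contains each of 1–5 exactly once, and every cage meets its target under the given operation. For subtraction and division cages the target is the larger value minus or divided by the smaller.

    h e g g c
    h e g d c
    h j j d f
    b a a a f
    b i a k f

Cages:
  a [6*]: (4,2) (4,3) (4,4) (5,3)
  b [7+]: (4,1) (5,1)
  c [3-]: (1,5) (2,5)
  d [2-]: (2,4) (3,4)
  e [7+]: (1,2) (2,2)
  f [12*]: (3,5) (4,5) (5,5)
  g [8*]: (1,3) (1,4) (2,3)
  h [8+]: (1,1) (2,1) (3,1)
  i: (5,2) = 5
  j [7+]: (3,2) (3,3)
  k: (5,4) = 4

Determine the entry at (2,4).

I is a freebie; hence (5,2) = 5.
Cage a needs product 6, so (5,3) = 1.
Cage k is given, leaving (5,4) = 4.
4 is placed in row 5; hence (5,5) = 3.
Cage g needs product 8, leaving (1,4) = 1.
Cage b needs two cells with sum 7; hence (4,1) = 5.
Row 5 now contains 3, which forces (5,1) = 2.
Cage a needs product 6, so (4,2) = 1.
Row 4 now contains 1, leaving (4,5) = 4.
Column 5 now contains 4, which forces (3,5) = 1.
Cage h needs sum 8, so (2,1) = 1.
The only place for 5 in row 1 is (1,5).
Column 5 now contains 5, so (2,5) = 2.
The 3 cells of cage g must have product 8; hence (1,3) = 2.
Row 2 already has 2, leaving (2,3) = 4.
2 is placed in column 3, which forces (4,3) = 3.
3 is placed in row 4, which forces (4,4) = 2.
Cage e needs two cells with sum 7, leaving (1,2) = 4.
4 is placed in row 2; hence (2,2) = 3.
Row 2 already has 3; hence (2,4) = 5.
Cage j's pair has sum 7, which forces (3,2) = 2.
3 is placed in column 3; hence (3,3) = 5.
5 is placed in column 4, leaving (3,4) = 3.
4 is placed in row 1, leaving (1,1) = 3.
3 is placed in row 3; hence (3,1) = 4.
Completed grid: 3 4 2 1 5 / 1 3 4 5 2 / 4 2 5 3 1 / 5 1 3 2 4 / 2 5 1 4 3.

5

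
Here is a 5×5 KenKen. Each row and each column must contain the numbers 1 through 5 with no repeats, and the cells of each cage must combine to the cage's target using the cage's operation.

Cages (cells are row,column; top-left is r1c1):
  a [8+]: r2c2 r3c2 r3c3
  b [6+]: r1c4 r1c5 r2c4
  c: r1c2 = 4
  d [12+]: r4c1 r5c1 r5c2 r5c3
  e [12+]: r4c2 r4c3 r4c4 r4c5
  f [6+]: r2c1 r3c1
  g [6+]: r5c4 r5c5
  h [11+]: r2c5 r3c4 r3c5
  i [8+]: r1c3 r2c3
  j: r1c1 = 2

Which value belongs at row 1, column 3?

Cage j is a single given cell, so r1c1 = 2.
C is a freebie, leaving r1c2 = 4.
Cage b has sum 6, which forces r2c4 = 2.
Row 1 needs a 5, and only r1c3 is open for it.
Column 3 already has 5, leaving r2c3 = 3.
Row 2 needs a 4, and only r2c5 is open for it.
The only place for 3 in row 4 is r4c1.
The 4 cells of cage d must have sum 12, which forces r5c2 = 3.
Row 3 needs a 3, and only r3c5 is open for it.
Cage b has sum 6, leaving r1c4 = 3.
Column 5 already has 3; hence r1c5 = 1.
The 3 cells of cage h must have sum 11, so r3c4 = 4.
Cage e has sum 12; hence r4c3 = 4.
The two cells of cage g must have sum 6, so r5c4 = 1.
The two cells of cage g must have sum 6, which forces r5c5 = 5.
Cage e needs sum 12, leaving r4c2 = 1.
Column 4 now contains 1, which forces r4c4 = 5.
5 is placed in column 5, leaving r4c5 = 2.
Row 5 now contains 5; hence r5c1 = 4.
Row 5 now contains 1, which forces r5c3 = 2.
Column 2 already has 1, so r2c2 = 5.
The 3 cells of cage a must have sum 8; hence r3c2 = 2.
Column 3 already has 2; hence r3c3 = 1.
Row 2 already has 5, which forces r2c1 = 1.
1 is placed in row 3; hence r3c1 = 5.
Filled in: 2 4 5 3 1 / 1 5 3 2 4 / 5 2 1 4 3 / 3 1 4 5 2 / 4 3 2 1 5.

5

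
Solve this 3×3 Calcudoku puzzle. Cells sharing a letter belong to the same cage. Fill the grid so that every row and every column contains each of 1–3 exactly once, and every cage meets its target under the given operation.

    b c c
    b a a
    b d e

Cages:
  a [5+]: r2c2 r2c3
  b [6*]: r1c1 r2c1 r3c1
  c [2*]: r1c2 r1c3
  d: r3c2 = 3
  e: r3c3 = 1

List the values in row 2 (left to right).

1 2 3

Cage d is given, which forces r3c2 = 3.
E is a freebie; hence r3c3 = 1.
Cage c's pair has product 2, leaving r1c2 = 1.
1 is placed in column 3, so r1c3 = 2.
Column 2 already has 3, leaving r2c2 = 2.
Cage a needs two cells with sum 5, leaving r2c3 = 3.
1 is placed in row 3, so r3c1 = 2.
Row 1 already has 1; hence r1c1 = 3.
Row 2 now contains 3, which forces r2c1 = 1.
Filled in: 3 1 2 / 1 2 3 / 2 3 1.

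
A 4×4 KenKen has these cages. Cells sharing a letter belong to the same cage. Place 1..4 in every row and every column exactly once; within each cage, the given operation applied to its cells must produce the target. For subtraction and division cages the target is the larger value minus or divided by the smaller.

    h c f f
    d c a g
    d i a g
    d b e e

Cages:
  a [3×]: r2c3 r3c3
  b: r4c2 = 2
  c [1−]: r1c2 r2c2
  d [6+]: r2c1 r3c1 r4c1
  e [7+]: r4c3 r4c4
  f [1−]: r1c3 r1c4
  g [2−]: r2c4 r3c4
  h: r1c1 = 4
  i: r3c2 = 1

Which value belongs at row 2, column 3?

Cage h is given, which forces r1c1 = 4.
I is a freebie, so r3c2 = 1.
Row 3 now contains 1, so r3c3 = 3.
B is a freebie, which forces r4c2 = 2.
Column 3 now contains 3; hence r4c3 = 4.
Row 4 now contains 4, so r4c4 = 3.
Column 2 now contains 2, so r1c2 = 3.
Cage d needs sum 6, which forces r2c1 = 3.
The two cells of cage c must have difference 1, which forces r2c2 = 4.
Column 3 now contains 3; hence r2c3 = 1.
4 is placed in row 2, which forces r2c4 = 2.
3 is placed in row 3, which forces r3c1 = 2.
Column 4 now contains 2, so r3c4 = 4.
3 is placed in row 4; hence r4c1 = 1.
Column 3 already has 1; hence r1c3 = 2.
Column 4 now contains 2, so r1c4 = 1.
Filled in: 4 3 2 1 / 3 4 1 2 / 2 1 3 4 / 1 2 4 3.

1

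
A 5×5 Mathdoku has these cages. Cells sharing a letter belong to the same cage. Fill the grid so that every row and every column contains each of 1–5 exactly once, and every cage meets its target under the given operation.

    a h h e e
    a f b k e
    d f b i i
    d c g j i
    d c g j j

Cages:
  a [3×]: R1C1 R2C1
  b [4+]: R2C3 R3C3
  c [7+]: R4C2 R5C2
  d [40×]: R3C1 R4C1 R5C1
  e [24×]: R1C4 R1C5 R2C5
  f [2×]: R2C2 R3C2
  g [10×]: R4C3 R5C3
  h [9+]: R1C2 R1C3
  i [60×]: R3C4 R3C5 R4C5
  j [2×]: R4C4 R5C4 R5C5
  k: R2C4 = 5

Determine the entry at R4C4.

K is a freebie, so R2C4 = 5.
The 3 cells of cage j must have product 2, so R4C4 = 1.
Cage j has product 2; hence R5C4 = 2.
Cage j has product 2, which forces R5C5 = 1.
The two cells of cage g must have product 10; hence R4C3 = 2.
Row 5 already has 2; hence R5C3 = 5.
Cage h's pair has sum 9, so R1C2 = 5.
Column 3 now contains 5; hence R1C3 = 4.
Row 1 already has 4, leaving R1C4 = 3.
Row 1 already has 3, leaving R1C5 = 2.
Cage d needs product 40, so R3C1 = 2.
2 is placed in row 3, so R3C2 = 1.
Row 3 already has 1, so R3C3 = 3.
Column 4 already has 3; hence R3C4 = 4.
4 is placed in row 3, which forces R3C5 = 5.
The 3 cells of cage d must have product 40, leaving R4C1 = 5.
Row 5 already has 5; hence R5C1 = 4.
Row 5 already has 4, so R5C2 = 3.
Row 1 already has 3, which forces R1C1 = 1.
The two cells of cage a must have product 3, so R2C1 = 3.
Column 2 now contains 1; hence R2C2 = 2.
Column 3 now contains 3, which forces R2C3 = 1.
Cage e needs product 24, which forces R2C5 = 4.
Column 2 already has 3, which forces R4C2 = 4.
Cage i needs product 60; hence R4C5 = 3.
The full grid is 1 5 4 3 2 / 3 2 1 5 4 / 2 1 3 4 5 / 5 4 2 1 3 / 4 3 5 2 1.

1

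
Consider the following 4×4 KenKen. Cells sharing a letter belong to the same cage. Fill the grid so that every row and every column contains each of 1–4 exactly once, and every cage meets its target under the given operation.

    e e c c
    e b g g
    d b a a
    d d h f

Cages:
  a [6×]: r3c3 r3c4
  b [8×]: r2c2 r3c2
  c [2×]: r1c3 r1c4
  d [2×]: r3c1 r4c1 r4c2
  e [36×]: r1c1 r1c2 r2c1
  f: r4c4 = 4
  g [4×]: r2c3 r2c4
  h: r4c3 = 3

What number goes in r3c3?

Cage e has product 36, leaving r1c1 = 4.
Cage e has product 36, leaving r1c2 = 3.
Cage e has product 36, which forces r2c1 = 3.
Cage d needs product 2, so r3c1 = 1.
Cage d has product 2, so r4c1 = 2.
Cage d needs product 2; hence r4c2 = 1.
Cage h is given, so r4c3 = 3.
Cage f is a single given cell; hence r4c4 = 4.
Cage g needs two cells with product 4; hence r2c3 = 4.
4 is placed in column 4, so r2c4 = 1.
Column 3 now contains 3; hence r3c3 = 2.
Cage a's pair has product 6, so r3c4 = 3.
Column 3 now contains 2, so r1c3 = 1.
Column 4 already has 1, leaving r1c4 = 2.
4 is placed in row 2; hence r2c2 = 2.
Row 3 now contains 2, leaving r3c2 = 4.
Completed grid: 4 3 1 2 / 3 2 4 1 / 1 4 2 3 / 2 1 3 4.

2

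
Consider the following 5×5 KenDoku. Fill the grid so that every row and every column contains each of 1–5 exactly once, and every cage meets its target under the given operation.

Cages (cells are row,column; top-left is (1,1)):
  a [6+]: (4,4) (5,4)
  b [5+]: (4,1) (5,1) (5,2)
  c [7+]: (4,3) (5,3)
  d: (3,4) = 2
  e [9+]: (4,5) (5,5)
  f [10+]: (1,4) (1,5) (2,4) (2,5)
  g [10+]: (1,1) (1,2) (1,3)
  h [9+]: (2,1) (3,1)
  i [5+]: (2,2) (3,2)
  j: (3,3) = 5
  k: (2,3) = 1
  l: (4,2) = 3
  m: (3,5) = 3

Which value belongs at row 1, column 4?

K is a freebie, which forces (2,3) = 1.
Cage j is given; hence (3,3) = 5.
Cage d is a single given cell, which forces (3,4) = 2.
M is a freebie, leaving (3,5) = 3.
Cage l is given, which forces (4,2) = 3.
Cage h needs two cells with sum 9, which forces (2,1) = 5.
The two cells of cage i must have sum 5; hence (2,2) = 4.
Row 2 already has 4, so (2,4) = 3.
Row 2 already has 4; hence (2,5) = 2.
Row 3 now contains 5, so (3,1) = 4.
The two cells of cage i must have sum 5; hence (3,2) = 1.
Cage c needs two cells with sum 7; hence (4,3) = 4.
Row 4 now contains 4, so (4,5) = 5.
Column 2 already has 1, which forces (5,2) = 2.
The two cells of cage c must have sum 7, leaving (5,3) = 3.
Column 5 already has 5; hence (5,5) = 4.
The 3 cells of cage g must have sum 10; hence (1,1) = 3.
2 is placed in column 2, leaving (1,2) = 5.
Column 3 already has 3, which forces (1,3) = 2.
Cage f needs sum 10, so (1,4) = 4.
4 is placed in column 5, so (1,5) = 1.
Cage b needs sum 5, so (4,1) = 2.
5 is placed in row 4; hence (4,4) = 1.
Row 5 already has 3, which forces (5,1) = 1.
Cage a's pair has sum 6, leaving (5,4) = 5.
The full grid is 3 5 2 4 1 / 5 4 1 3 2 / 4 1 5 2 3 / 2 3 4 1 5 / 1 2 3 5 4.

4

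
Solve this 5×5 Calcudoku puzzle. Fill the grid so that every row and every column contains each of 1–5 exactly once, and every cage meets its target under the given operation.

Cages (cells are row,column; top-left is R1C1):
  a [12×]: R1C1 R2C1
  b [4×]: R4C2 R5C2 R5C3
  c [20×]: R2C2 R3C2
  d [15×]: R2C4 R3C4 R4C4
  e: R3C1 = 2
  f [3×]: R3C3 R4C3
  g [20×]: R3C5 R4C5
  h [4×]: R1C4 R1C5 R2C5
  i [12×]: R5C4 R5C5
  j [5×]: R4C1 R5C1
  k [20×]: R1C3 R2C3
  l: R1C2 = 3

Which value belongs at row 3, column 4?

3

Cage l is a single given cell, so R1C2 = 3.
Cage e is a single given cell, leaving R3C1 = 2.
Row 1 now contains 3, so R1C1 = 4.
4 is placed in row 1, leaving R1C3 = 5.
4 is placed in row 1, leaving R1C5 = 1.
The two cells of cage a must have product 12, leaving R2C1 = 3.
Column 3 already has 5, so R2C3 = 4.
Column 5 already has 1, which forces R2C5 = 2.
Row 1 now contains 1, which forces R1C4 = 2.
4 is placed in row 2; hence R2C2 = 5.
Row 2 now contains 5, leaving R2C4 = 1.
The two cells of cage c must have product 20, so R3C2 = 4.
Row 3 now contains 4, which forces R3C5 = 5.
Column 5 already has 5, leaving R4C5 = 4.
Column 2 already has 4, which forces R5C2 = 1.
Row 5 already has 1; hence R5C3 = 2.
Column 5 now contains 4, leaving R5C5 = 3.
Row 3 already has 5, which forces R3C4 = 3.
Cage j's pair has product 5, which forces R4C1 = 1.
1 is placed in column 2; hence R4C2 = 2.
Row 4 now contains 1, so R4C3 = 3.
Cage d has product 15, which forces R4C4 = 5.
Row 5 already has 1; hence R5C1 = 5.
3 is placed in row 5, so R5C4 = 4.
Row 3 already has 3; hence R3C3 = 1.
Completed grid: 4 3 5 2 1 / 3 5 4 1 2 / 2 4 1 3 5 / 1 2 3 5 4 / 5 1 2 4 3.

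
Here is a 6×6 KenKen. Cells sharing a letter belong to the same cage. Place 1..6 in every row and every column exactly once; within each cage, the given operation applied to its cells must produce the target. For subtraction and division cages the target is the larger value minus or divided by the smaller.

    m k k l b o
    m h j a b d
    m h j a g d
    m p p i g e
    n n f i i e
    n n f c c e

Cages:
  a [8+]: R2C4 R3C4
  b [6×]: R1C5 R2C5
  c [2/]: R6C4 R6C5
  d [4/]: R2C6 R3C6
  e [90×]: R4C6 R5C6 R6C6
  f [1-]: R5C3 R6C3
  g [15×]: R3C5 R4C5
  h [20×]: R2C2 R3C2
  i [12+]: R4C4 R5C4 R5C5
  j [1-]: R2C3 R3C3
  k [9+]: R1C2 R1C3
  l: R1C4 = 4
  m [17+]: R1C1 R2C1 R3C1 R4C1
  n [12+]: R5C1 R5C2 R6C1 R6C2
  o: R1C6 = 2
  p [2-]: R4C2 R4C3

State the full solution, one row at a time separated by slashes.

L is a freebie, leaving R1C4 = 4.
Cage o is given, leaving R1C6 = 2.
Row 1 needs a 1, and only R1C5 is open for it.
Cage b needs two cells with product 6, which forces R2C5 = 6.
In row 1, 5 can only go at R1C1, so R1C1 = 5.
Column 5 needs a 2, and only R6C5 is open for it.
Cage c's pair has quotient 2, so R6C4 = 1.
In column 1, 1 can only go at R5C1, so R5C1 = 1.
In column 1, 3 can only go at R6C1, so R6C1 = 3.
The only place for 4 in row 6 is R6C3.
The only place for 4 in row 5 is R5C5.
The only place for 1 in column 2 is R4C2.
Cage p's pair has difference 2; hence R4C3 = 3.
Row 4 now contains 3, so R4C5 = 5.
Row 4 now contains 5, so R4C6 = 6.
Column 3 already has 3, which forces R5C3 = 5.
Row 5 now contains 5; hence R5C6 = 3.
6 is placed in column 6, which forces R6C6 = 5.
The two cells of cage k must have sum 9, so R1C2 = 3.
Column 3 already has 3, which forces R1C3 = 6.
Cage m needs sum 17; hence R3C1 = 6.
Column 5 now contains 5, which forces R3C5 = 3.
Row 4 now contains 6, which forces R4C4 = 2.
3 is placed in row 5, leaving R5C2 = 2.
The 3 cells of cage i must have sum 12, which forces R5C4 = 6.
Row 6 already has 5, leaving R6C2 = 6.
Cage m needs sum 17, which forces R2C1 = 2.
Row 2 now contains 2, so R2C3 = 1.
Cage a needs two cells with sum 8; hence R2C4 = 3.
Row 2 now contains 1, so R2C6 = 4.
Column 3 already has 1, leaving R3C3 = 2.
Row 3 now contains 3, leaving R3C4 = 5.
Column 6 already has 4, so R3C6 = 1.
Row 4 now contains 2; hence R4C1 = 4.
Row 2 already has 4, which forces R2C2 = 5.
5 is placed in row 3, leaving R3C2 = 4.

5 3 6 4 1 2 / 2 5 1 3 6 4 / 6 4 2 5 3 1 / 4 1 3 2 5 6 / 1 2 5 6 4 3 / 3 6 4 1 2 5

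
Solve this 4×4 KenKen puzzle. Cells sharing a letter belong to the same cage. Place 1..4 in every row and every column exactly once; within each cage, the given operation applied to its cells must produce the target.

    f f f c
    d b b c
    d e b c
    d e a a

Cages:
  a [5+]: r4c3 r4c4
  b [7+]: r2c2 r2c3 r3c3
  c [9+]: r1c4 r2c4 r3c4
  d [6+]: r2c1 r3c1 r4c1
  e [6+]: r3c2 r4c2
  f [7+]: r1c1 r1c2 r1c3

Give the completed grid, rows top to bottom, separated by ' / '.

4 1 2 3 / 2 3 1 4 / 1 4 3 2 / 3 2 4 1

Row 1 needs a 3, and only r1c4 is open for it.
Column 1 needs a 4, and only r1c1 is open for it.
The only place for 3 in column 2 is r2c2.
Cage b has sum 7, which forces r2c3 = 1.
Cage b has sum 7, so r3c3 = 3.
Column 3 now contains 3, so r4c3 = 4.
Cage f has sum 7; hence r1c2 = 1.
Column 3 now contains 1, leaving r1c3 = 2.
Row 2 now contains 1, which forces r2c1 = 2.
Row 2 now contains 2, so r2c4 = 4.
Cage d needs sum 6, so r3c1 = 1.
The two cells of cage e must have sum 6, leaving r3c2 = 4.
4 is placed in column 4, which forces r3c4 = 2.
Cage d needs sum 6; hence r4c1 = 3.
Row 4 already has 4, so r4c2 = 2.
Cage a's pair has sum 5, so r4c4 = 1.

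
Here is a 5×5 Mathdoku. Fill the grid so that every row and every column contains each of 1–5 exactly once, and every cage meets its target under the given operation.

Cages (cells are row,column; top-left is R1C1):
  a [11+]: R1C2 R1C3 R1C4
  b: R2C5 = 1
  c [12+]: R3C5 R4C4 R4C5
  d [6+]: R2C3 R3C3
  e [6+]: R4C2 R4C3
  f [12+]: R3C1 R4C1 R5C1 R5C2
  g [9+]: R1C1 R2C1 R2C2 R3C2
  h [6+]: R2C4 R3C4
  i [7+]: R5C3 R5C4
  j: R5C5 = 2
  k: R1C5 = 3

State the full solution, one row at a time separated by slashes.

Cage k is a single given cell; hence R1C5 = 3.
Cage b is a single given cell; hence R2C5 = 1.
J is a freebie, which forces R5C5 = 2.
Cage c needs sum 12, so R4C4 = 3.
Column 4 already has 3, leaving R5C4 = 4.
Cage h's pair has sum 6, so R2C4 = 5.
Cage h's pair has sum 6, leaving R3C4 = 1.
Row 5 already has 4, leaving R5C3 = 3.
Cage g has sum 9, leaving R1C1 = 1.
Column 4 already has 5; hence R1C4 = 2.
Column 1 now contains 1, leaving R5C1 = 5.
Row 5 now contains 5, which forces R5C2 = 1.
In row 2, 3 can only go at R2C1, so R2C1 = 3.
Cage g needs sum 9, which forces R2C2 = 2.
Row 2 now contains 2, leaving R2C3 = 4.
Cage g has sum 9, leaving R3C2 = 3.
4 is placed in column 3, leaving R3C3 = 2.
Column 3 already has 2, leaving R4C3 = 1.
The 3 cells of cage a must have sum 11, which forces R1C2 = 4.
4 is placed in column 3, which forces R1C3 = 5.
Row 3 now contains 2; hence R3C1 = 4.
Row 3 already has 4, leaving R3C5 = 5.
The 4 cells of cage f must have sum 12, which forces R4C1 = 2.
Cage e's pair has sum 6; hence R4C2 = 5.
5 is placed in column 5, so R4C5 = 4.

1 4 5 2 3 / 3 2 4 5 1 / 4 3 2 1 5 / 2 5 1 3 4 / 5 1 3 4 2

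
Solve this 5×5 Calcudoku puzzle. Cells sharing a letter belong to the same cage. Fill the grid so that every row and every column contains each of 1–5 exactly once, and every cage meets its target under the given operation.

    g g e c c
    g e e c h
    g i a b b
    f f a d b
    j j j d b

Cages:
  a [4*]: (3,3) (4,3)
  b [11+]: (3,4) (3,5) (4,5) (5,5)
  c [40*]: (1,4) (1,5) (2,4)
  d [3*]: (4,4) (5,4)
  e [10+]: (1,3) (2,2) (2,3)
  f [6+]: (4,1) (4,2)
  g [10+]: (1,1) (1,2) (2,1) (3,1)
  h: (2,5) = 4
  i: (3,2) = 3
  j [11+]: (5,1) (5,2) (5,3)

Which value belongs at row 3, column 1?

Cage h is given, so (2,5) = 4.
I is a freebie, so (3,2) = 3.
The 3 cells of cage c must have product 40, so (1,4) = 4.
In row 2, 1 can only go at (2,1), so (2,1) = 1.
Row 1 needs a 1, and only (1,2) is open for it.
Cage g needs sum 10; hence (1,1) = 3.
The 4 cells of cage g must have sum 10; hence (3,1) = 5.
Cage e needs sum 10; hence (2,3) = 3.
The only place for 4 in row 3 is (3,3).
Column 3 already has 4; hence (4,3) = 1.
Row 4 already has 1, leaving (4,4) = 3.
3 is placed in row 4, leaving (4,5) = 5.
3 is placed in column 4, leaving (5,4) = 1.
Column 5 now contains 5, leaving (5,5) = 3.
Column 5 now contains 5; hence (1,5) = 2.
The 3 cells of cage c must have product 40, so (2,4) = 5.
Column 4 already has 1, leaving (3,4) = 2.
Cage b has sum 11, so (3,5) = 1.
Row 1 already has 2, leaving (1,3) = 5.
5 is placed in row 2, which forces (2,2) = 2.
Column 2 already has 2, leaving (4,2) = 4.
4 is placed in column 2, leaving (5,2) = 5.
Column 3 now contains 5, leaving (5,3) = 2.
Row 4 now contains 4, so (4,1) = 2.
2 is placed in row 5; hence (5,1) = 4.
Filled in: 3 1 5 4 2 / 1 2 3 5 4 / 5 3 4 2 1 / 2 4 1 3 5 / 4 5 2 1 3.

5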